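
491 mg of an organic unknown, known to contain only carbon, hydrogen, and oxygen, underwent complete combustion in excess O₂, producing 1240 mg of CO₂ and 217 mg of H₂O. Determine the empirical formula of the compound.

mol C = 1.24 g CO₂ ÷ 44.009 g/mol = 0.02818 mol
mol H = 2 × 0.217 g H₂O ÷ 18.015 g/mol = 0.02409 mol
mass O = 0.491 − (0.3384 + 0.02428) = 0.1283 g → mol O = 0.1283 ÷ 15.999 = 0.008019 mol
Divide by the smallest (0.008019 mol): C 3.514, H 3.004, O 1.000
Multiplying each by 2 gives whole numbers: C 7.03, H 6.01, O 2.00

C7H6O2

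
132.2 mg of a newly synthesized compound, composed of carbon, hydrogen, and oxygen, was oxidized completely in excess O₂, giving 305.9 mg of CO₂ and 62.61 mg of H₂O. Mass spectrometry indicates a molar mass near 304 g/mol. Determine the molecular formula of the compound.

mol C = 0.3059 g CO₂ ÷ 44.009 g/mol = 0.0069509 mol
mol H = 2 × 0.06261 g H₂O ÷ 18.015 g/mol = 0.0069509 mol
mass O = 0.1322 − (0.083487 + 0.0070065) = 0.041707 g → mol O = 0.041707 ÷ 15.999 = 0.0026068 mol
Divide by the smallest (0.0026068 mol): C 2.666, H 2.666, O 1.000
Multiplying each by 3 gives whole numbers: C 8.00, H 8.00, O 3.00
Empirical formula: C8H8O3
Empirical-formula mass = 152.15 g/mol; 304 ÷ 152.15 ≈ 2, so the molecular formula is C16H16O6.

C16H16O6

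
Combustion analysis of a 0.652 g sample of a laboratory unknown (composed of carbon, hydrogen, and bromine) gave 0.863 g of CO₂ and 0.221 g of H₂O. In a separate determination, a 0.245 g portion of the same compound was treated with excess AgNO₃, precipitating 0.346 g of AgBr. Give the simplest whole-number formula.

C4H5Br

mol C = 0.863 g CO₂ ÷ 44.009 g/mol = 0.01961 mol
mol H = 2 × 0.221 g H₂O ÷ 18.015 g/mol = 0.02454 mol
From the AgBr data: mol Br per gram of compound = (0.346 ÷ 187.772) ÷ 0.245 = 0.007521 mol/g, so in the 0.652 g combustion sample mol Br = 0.004904 mol
Divide by the smallest (0.004904 mol): C 3.999, H 5.003, Br 1.000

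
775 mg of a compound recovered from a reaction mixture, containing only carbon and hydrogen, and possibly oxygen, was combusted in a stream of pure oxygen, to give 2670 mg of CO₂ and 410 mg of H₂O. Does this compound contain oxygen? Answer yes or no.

mol C = 2.67 g CO₂ ÷ 44.009 g/mol = 0.06067 mol
mol H = 2 × 0.410 g H₂O ÷ 18.015 g/mol = 0.04552 mol
C and H together account for 0.7746 g — essentially the entire 0.775 g sample — so the compound contains no oxygen.

no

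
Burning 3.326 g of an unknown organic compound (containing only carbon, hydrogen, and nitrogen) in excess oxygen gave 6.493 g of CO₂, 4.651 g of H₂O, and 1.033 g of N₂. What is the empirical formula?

mol C = 6.493 g CO₂ ÷ 44.009 g/mol = 0.14754 mol
mol H = 2 × 4.651 g H₂O ÷ 18.015 g/mol = 0.51635 mol
mol N = 2 × 1.033 g N₂ ÷ 28.014 g/mol = 0.073749 mol
Divide by the smallest (0.073749 mol): C 2.001, H 7.001, N 1.000

C2H7N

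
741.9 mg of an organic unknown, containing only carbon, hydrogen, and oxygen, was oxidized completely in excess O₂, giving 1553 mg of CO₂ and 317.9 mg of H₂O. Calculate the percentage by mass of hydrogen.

mol C = 1.553 g CO₂ ÷ 44.009 g/mol = 0.035288 mol
mol H = 2 × 0.3179 g H₂O ÷ 18.015 g/mol = 0.035293 mol
mass O = 0.7419 − (0.42385 + 0.035575) = 0.28248 g → mol O = 0.28248 ÷ 15.999 = 0.017656 mol
mass % H = 0.035575 g ÷ 0.7419 g × 100%

4.80%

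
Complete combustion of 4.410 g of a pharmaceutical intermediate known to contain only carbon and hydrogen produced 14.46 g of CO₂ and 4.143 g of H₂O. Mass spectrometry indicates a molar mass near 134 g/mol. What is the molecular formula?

C10H14

mol C = 14.46 g CO₂ ÷ 44.009 g/mol = 0.32857 mol
mol H = 2 × 4.143 g H₂O ÷ 18.015 g/mol = 0.45995 mol
Divide by the smallest (0.32857 mol): C 1.000, H 1.400
Multiplying each by 5 gives whole numbers: C 5.00, H 7.00
Empirical formula: C5H7
Empirical-formula mass = 67.11 g/mol; 134 ÷ 67.11 ≈ 2, so the molecular formula is C10H14.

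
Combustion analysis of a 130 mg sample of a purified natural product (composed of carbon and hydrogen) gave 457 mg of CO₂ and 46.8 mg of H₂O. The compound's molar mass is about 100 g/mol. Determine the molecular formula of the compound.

C8H4

mol C = 0.457 g CO₂ ÷ 44.009 g/mol = 0.01038 mol
mol H = 2 × 0.0468 g H₂O ÷ 18.015 g/mol = 0.005196 mol
Divide by the smallest (0.005196 mol): C 1.999, H 1.000
Empirical formula: C2H
Empirical-formula mass = 25.03 g/mol; 100 ÷ 25.03 ≈ 4, so the molecular formula is C8H4.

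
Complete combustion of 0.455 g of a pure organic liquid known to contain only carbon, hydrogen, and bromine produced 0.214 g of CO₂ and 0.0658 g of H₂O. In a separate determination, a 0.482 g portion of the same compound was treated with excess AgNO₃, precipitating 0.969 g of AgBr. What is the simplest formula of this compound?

C2H3Br2

mol C = 0.214 g CO₂ ÷ 44.009 g/mol = 0.004863 mol
mol H = 2 × 0.0658 g H₂O ÷ 18.015 g/mol = 0.007305 mol
From the AgBr data: mol Br per gram of compound = (0.969 ÷ 187.772) ÷ 0.482 = 0.01071 mol/g, so in the 0.455 g combustion sample mol Br = 0.004871 mol
Divide by the smallest (0.004863 mol): C 1.000, H 1.502, Br 1.002
Multiplying each by 2 gives whole numbers: C 2.00, H 3.00, Br 2.00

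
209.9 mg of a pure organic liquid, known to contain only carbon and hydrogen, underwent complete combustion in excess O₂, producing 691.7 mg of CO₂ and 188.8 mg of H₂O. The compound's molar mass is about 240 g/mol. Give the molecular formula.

mol C = 0.6917 g CO₂ ÷ 44.009 g/mol = 0.015717 mol
mol H = 2 × 0.1888 g H₂O ÷ 18.015 g/mol = 0.020960 mol
Divide by the smallest (0.015717 mol): C 1.000, H 1.334
Multiplying each by 3 gives whole numbers: C 3.00, H 4.00
Empirical formula: C3H4
Empirical-formula mass = 40.06 g/mol; 240 ÷ 40.06 ≈ 6, so the molecular formula is C18H24.

C18H24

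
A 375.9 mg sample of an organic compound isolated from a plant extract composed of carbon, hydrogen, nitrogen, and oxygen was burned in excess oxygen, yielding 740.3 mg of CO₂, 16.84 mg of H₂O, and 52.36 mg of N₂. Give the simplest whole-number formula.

mol C = 0.7403 g CO₂ ÷ 44.009 g/mol = 0.016822 mol
mol H = 2 × 0.01684 g H₂O ÷ 18.015 g/mol = 0.0018696 mol
mol N = 2 × 0.05236 g N₂ ÷ 28.014 g/mol = 0.0037381 mol
mass O = 0.3759 − (0.20204 + 0.0018845 + 0.052360) = 0.11961 g → mol O = 0.11961 ÷ 15.999 = 0.0074762 mol
Divide by the smallest (0.0018696 mol): C 8.998, H 1.000, N 1.999, O 3.999

C9HN2O4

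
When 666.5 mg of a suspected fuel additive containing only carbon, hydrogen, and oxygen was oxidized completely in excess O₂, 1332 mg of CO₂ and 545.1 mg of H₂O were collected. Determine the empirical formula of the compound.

C2H4O

mol C = 1.332 g CO₂ ÷ 44.009 g/mol = 0.030267 mol
mol H = 2 × 0.5451 g H₂O ÷ 18.015 g/mol = 0.060516 mol
mass O = 0.6665 − (0.36353 + 0.061000) = 0.24197 g → mol O = 0.24197 ÷ 15.999 = 0.015124 mol
Divide by the smallest (0.015124 mol): C 2.001, H 4.001, O 1.000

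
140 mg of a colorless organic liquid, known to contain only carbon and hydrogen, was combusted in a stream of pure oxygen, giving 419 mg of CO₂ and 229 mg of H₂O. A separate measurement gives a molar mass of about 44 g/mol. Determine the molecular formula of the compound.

C3H8

mol C = 0.419 g CO₂ ÷ 44.009 g/mol = 0.009521 mol
mol H = 2 × 0.229 g H₂O ÷ 18.015 g/mol = 0.02542 mol
Divide by the smallest (0.009521 mol): C 1.000, H 2.670
Multiplying each by 3 gives whole numbers: C 3.00, H 8.01
Empirical formula: C3H8
Empirical-formula mass = 44.10 g/mol; 44 ÷ 44.10 ≈ 1, so the molecular formula is C3H8.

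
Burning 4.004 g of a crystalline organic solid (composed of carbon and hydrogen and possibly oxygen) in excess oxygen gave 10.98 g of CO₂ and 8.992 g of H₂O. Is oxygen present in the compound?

mol C = 10.98 g CO₂ ÷ 44.009 g/mol = 0.24949 mol
mol H = 2 × 8.992 g H₂O ÷ 18.015 g/mol = 0.99828 mol
C and H together account for 4.0029 g — essentially the entire 4.004 g sample — so the compound contains no oxygen.

no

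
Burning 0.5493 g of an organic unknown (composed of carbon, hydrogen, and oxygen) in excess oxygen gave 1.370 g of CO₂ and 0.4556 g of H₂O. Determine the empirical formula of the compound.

mol C = 1.370 g CO₂ ÷ 44.009 g/mol = 0.031130 mol
mol H = 2 × 0.4556 g H₂O ÷ 18.015 g/mol = 0.050580 mol
mass O = 0.5493 − (0.37390 + 0.050985) = 0.12441 g → mol O = 0.12441 ÷ 15.999 = 0.0077763 mol
Divide by the smallest (0.0077763 mol): C 4.003, H 6.504, O 1.000
Multiplying each by 2 gives whole numbers: C 8.01, H 13.01, O 2.00

C8H13O2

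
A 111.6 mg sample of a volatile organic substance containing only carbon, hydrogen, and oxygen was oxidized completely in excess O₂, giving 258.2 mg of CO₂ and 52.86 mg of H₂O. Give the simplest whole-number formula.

C8H8O3

mol C = 0.2582 g CO₂ ÷ 44.009 g/mol = 0.0058670 mol
mol H = 2 × 0.05286 g H₂O ÷ 18.015 g/mol = 0.0058684 mol
mass O = 0.1116 − (0.070468 + 0.0059154) = 0.035216 g → mol O = 0.035216 ÷ 15.999 = 0.0022012 mol
Divide by the smallest (0.0022012 mol): C 2.665, H 2.666, O 1.000
Multiplying each by 3 gives whole numbers: C 8.00, H 8.00, O 3.00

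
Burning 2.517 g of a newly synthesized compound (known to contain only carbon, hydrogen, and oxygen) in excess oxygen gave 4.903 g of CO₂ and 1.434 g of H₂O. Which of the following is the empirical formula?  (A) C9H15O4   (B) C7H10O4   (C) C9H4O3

mol C = 4.903 g CO₂ ÷ 44.009 g/mol = 0.11141 mol
mol H = 2 × 1.434 g H₂O ÷ 18.015 g/mol = 0.15920 mol
mass O = 2.517 − (1.3381 + 0.16047) = 1.0184 g → mol O = 1.0184 ÷ 15.999 = 0.063653 mol
Divide by the smallest (0.063653 mol): C 1.750, H 2.501, O 1.000
Multiplying each by 4 gives whole numbers: C 7.00, H 10.00, O 4.00

(B) C7H10O4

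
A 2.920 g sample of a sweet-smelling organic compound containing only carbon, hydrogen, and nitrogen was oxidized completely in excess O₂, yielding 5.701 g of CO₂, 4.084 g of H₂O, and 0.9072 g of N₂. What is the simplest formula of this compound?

C2H7N

mol C = 5.701 g CO₂ ÷ 44.009 g/mol = 0.12954 mol
mol H = 2 × 4.084 g H₂O ÷ 18.015 g/mol = 0.45340 mol
mol N = 2 × 0.9072 g N₂ ÷ 28.014 g/mol = 0.064768 mol
Divide by the smallest (0.064768 mol): C 2.000, H 7.000, N 1.000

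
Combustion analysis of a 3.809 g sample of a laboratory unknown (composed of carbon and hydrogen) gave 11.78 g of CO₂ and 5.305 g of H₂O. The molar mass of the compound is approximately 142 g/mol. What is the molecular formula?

C10H22

mol C = 11.78 g CO₂ ÷ 44.009 g/mol = 0.26767 mol
mol H = 2 × 5.305 g H₂O ÷ 18.015 g/mol = 0.58895 mol
Divide by the smallest (0.26767 mol): C 1.000, H 2.200
Multiplying each by 5 gives whole numbers: C 5.00, H 11.00
Empirical formula: C5H11
Empirical-formula mass = 71.14 g/mol; 142 ÷ 71.14 ≈ 2, so the molecular formula is C10H22.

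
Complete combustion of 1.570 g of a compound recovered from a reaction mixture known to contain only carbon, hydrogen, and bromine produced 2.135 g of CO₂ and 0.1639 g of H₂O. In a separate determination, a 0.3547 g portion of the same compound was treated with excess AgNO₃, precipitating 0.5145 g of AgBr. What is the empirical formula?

mol C = 2.135 g CO₂ ÷ 44.009 g/mol = 0.048513 mol
mol H = 2 × 0.1639 g H₂O ÷ 18.015 g/mol = 0.018196 mol
From the AgBr data: mol Br per gram of compound = (0.5145 ÷ 187.772) ÷ 0.3547 = 0.0077249 mol/g, so in the 1.570 g combustion sample mol Br = 0.012128 mol
Divide by the smallest (0.012128 mol): C 4.000, H 1.500, Br 1.000
Multiplying each by 2 gives whole numbers: C 8.00, H 3.00, Br 2.00

C8H3Br2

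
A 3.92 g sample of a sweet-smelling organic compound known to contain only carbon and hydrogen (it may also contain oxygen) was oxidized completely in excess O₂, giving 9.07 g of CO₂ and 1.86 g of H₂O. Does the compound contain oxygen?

mol C = 9.07 g CO₂ ÷ 44.009 g/mol = 0.2061 mol
mol H = 2 × 1.86 g H₂O ÷ 18.015 g/mol = 0.2065 mol
C and H account for only 2.684 g of the 3.92 g sample; the remaining 1.236 g must be oxygen.

yes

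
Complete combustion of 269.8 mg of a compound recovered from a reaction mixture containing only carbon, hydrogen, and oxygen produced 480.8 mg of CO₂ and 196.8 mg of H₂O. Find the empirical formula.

C3H6O2

mol C = 0.4808 g CO₂ ÷ 44.009 g/mol = 0.010925 mol
mol H = 2 × 0.1968 g H₂O ÷ 18.015 g/mol = 0.021848 mol
mass O = 0.2698 − (0.13122 + 0.022023) = 0.11656 g → mol O = 0.11656 ÷ 15.999 = 0.0072852 mol
Divide by the smallest (0.0072852 mol): C 1.500, H 2.999, O 1.000
Multiplying each by 2 gives whole numbers: C 3.00, H 6.00, O 2.00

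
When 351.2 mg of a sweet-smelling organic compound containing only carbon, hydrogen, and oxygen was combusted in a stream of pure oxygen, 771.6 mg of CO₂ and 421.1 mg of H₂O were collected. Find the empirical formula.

mol C = 0.7716 g CO₂ ÷ 44.009 g/mol = 0.017533 mol
mol H = 2 × 0.4211 g H₂O ÷ 18.015 g/mol = 0.046750 mol
mass O = 0.3512 − (0.21059 + 0.047124) = 0.093490 g → mol O = 0.093490 ÷ 15.999 = 0.0058435 mol
Divide by the smallest (0.0058435 mol): C 3.000, H 8.000, O 1.000

C3H8O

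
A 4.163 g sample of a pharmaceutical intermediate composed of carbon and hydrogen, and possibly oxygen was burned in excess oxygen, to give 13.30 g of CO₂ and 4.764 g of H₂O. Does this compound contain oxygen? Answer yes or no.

mol C = 13.30 g CO₂ ÷ 44.009 g/mol = 0.30221 mol
mol H = 2 × 4.764 g H₂O ÷ 18.015 g/mol = 0.52889 mol
C and H together account for 4.1630 g — essentially the entire 4.163 g sample — so the compound contains no oxygen.

no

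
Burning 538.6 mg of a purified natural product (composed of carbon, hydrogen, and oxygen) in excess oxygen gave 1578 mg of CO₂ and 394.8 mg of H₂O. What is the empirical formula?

mol C = 1.578 g CO₂ ÷ 44.009 g/mol = 0.035856 mol
mol H = 2 × 0.3948 g H₂O ÷ 18.015 g/mol = 0.043830 mol
mass O = 0.5386 − (0.43067 + 0.044181) = 0.063749 g → mol O = 0.063749 ÷ 15.999 = 0.0039846 mol
Divide by the smallest (0.0039846 mol): C 8.999, H 11.000, O 1.000

C9H11O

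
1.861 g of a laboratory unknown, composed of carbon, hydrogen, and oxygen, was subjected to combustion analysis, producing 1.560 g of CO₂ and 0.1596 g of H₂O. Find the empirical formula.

mol C = 1.560 g CO₂ ÷ 44.009 g/mol = 0.035447 mol
mol H = 2 × 0.1596 g H₂O ÷ 18.015 g/mol = 0.017719 mol
mass O = 1.861 − (0.42576 + 0.017860) = 1.4174 g → mol O = 1.4174 ÷ 15.999 = 0.088592 mol
Divide by the smallest (0.017719 mol): C 2.001, H 1.000, O 5.000

C2HO5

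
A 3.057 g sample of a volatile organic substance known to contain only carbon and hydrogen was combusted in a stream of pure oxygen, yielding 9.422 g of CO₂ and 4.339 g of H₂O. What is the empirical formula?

C4H9

mol C = 9.422 g CO₂ ÷ 44.009 g/mol = 0.21409 mol
mol H = 2 × 4.339 g H₂O ÷ 18.015 g/mol = 0.48171 mol
Divide by the smallest (0.21409 mol): C 1.000, H 2.250
Multiplying each by 4 gives whole numbers: C 4.00, H 9.00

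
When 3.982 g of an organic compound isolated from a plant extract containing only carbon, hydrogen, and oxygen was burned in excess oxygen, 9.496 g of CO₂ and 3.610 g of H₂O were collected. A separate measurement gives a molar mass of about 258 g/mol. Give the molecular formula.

C14H26O4

mol C = 9.496 g CO₂ ÷ 44.009 g/mol = 0.21577 mol
mol H = 2 × 3.610 g H₂O ÷ 18.015 g/mol = 0.40078 mol
mass O = 3.982 − (2.5917 + 0.40398) = 0.98635 g → mol O = 0.98635 ÷ 15.999 = 0.061651 mol
Divide by the smallest (0.061651 mol): C 3.500, H 6.501, O 1.000
Multiplying each by 2 gives whole numbers: C 7.00, H 13.00, O 2.00
Empirical formula: C7H13O2
Empirical-formula mass = 129.18 g/mol; 258 ÷ 129.18 ≈ 2, so the molecular formula is C14H26O4.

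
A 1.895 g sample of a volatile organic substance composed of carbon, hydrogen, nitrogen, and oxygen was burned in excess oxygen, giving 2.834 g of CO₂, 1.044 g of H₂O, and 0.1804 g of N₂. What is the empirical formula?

C5H9NO4

mol C = 2.834 g CO₂ ÷ 44.009 g/mol = 0.064396 mol
mol H = 2 × 1.044 g H₂O ÷ 18.015 g/mol = 0.11590 mol
mol N = 2 × 0.1804 g N₂ ÷ 28.014 g/mol = 0.012879 mol
mass O = 1.895 − (0.77346 + 0.11683 + 0.18040) = 0.82431 g → mol O = 0.82431 ÷ 15.999 = 0.051523 mol
Divide by the smallest (0.012879 mol): C 5.000, H 8.999, N 1.000, O 4.000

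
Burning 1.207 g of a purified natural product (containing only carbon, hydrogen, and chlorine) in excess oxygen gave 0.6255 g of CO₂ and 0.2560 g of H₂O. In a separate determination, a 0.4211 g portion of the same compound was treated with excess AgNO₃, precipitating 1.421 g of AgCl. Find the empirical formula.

mol C = 0.6255 g CO₂ ÷ 44.009 g/mol = 0.014213 mol
mol H = 2 × 0.2560 g H₂O ÷ 18.015 g/mol = 0.028421 mol
From the AgCl data: mol Cl per gram of compound = (1.421 ÷ 143.318) ÷ 0.4211 = 0.023546 mol/g, so in the 1.207 g combustion sample mol Cl = 0.028419 mol
Divide by the smallest (0.014213 mol): C 1.000, H 2.000, Cl 2.000

CH2Cl2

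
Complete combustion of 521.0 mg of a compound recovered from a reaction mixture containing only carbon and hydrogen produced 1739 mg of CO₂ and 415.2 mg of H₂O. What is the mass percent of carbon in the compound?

91.10%

mol C = 1.739 g CO₂ ÷ 44.009 g/mol = 0.039515 mol
mol H = 2 × 0.4152 g H₂O ÷ 18.015 g/mol = 0.046095 mol
mass % C = 0.47461 g ÷ 0.5210 g × 100%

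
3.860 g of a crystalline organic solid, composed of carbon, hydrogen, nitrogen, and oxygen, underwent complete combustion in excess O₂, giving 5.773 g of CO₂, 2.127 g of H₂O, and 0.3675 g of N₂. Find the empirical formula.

mol C = 5.773 g CO₂ ÷ 44.009 g/mol = 0.13118 mol
mol H = 2 × 2.127 g H₂O ÷ 18.015 g/mol = 0.23614 mol
mol N = 2 × 0.3675 g N₂ ÷ 28.014 g/mol = 0.026237 mol
mass O = 3.860 − (1.5756 + 0.23803 + 0.36750) = 1.6789 g → mol O = 1.6789 ÷ 15.999 = 0.10494 mol
Divide by the smallest (0.026237 mol): C 5.000, H 9.000, N 1.000, O 4.000

C5H9NO4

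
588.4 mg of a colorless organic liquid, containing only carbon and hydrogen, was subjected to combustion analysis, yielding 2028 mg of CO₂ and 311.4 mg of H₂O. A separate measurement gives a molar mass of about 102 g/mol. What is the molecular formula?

mol C = 2.028 g CO₂ ÷ 44.009 g/mol = 0.046081 mol
mol H = 2 × 0.3114 g H₂O ÷ 18.015 g/mol = 0.034571 mol
Divide by the smallest (0.034571 mol): C 1.333, H 1.000
Multiplying each by 3 gives whole numbers: C 4.00, H 3.00
Empirical formula: C4H3
Empirical-formula mass = 51.07 g/mol; 102 ÷ 51.07 ≈ 2, so the molecular formula is C8H6.

C8H6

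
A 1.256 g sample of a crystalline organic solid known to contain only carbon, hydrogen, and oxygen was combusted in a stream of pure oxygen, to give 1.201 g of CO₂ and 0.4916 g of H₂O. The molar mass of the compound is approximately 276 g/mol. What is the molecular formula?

C6H12O12

mol C = 1.201 g CO₂ ÷ 44.009 g/mol = 0.027290 mol
mol H = 2 × 0.4916 g H₂O ÷ 18.015 g/mol = 0.054577 mol
mass O = 1.256 − (0.32778 + 0.055013) = 0.87321 g → mol O = 0.87321 ÷ 15.999 = 0.054579 mol
Divide by the smallest (0.027290 mol): C 1.000, H 2.000, O 2.000
Empirical formula: CH2O2
Empirical-formula mass = 46.02 g/mol; 276 ÷ 46.02 ≈ 6, so the molecular formula is C6H12O12.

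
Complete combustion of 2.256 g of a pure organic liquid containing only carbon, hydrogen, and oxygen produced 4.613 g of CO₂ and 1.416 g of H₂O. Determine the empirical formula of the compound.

C2H3O

mol C = 4.613 g CO₂ ÷ 44.009 g/mol = 0.10482 mol
mol H = 2 × 1.416 g H₂O ÷ 18.015 g/mol = 0.15720 mol
mass O = 2.256 − (1.2590 + 0.15846) = 0.83855 g → mol O = 0.83855 ÷ 15.999 = 0.052413 mol
Divide by the smallest (0.052413 mol): C 2.000, H 2.999, O 1.000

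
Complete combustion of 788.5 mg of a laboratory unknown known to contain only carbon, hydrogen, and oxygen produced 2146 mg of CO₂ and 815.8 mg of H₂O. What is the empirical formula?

mol C = 2.146 g CO₂ ÷ 44.009 g/mol = 0.048763 mol
mol H = 2 × 0.8158 g H₂O ÷ 18.015 g/mol = 0.090569 mol
mass O = 0.7885 − (0.58569 + 0.091294) = 0.11152 g → mol O = 0.11152 ÷ 15.999 = 0.0069703 mol
Divide by the smallest (0.0069703 mol): C 6.996, H 12.994, O 1.000

C7H13O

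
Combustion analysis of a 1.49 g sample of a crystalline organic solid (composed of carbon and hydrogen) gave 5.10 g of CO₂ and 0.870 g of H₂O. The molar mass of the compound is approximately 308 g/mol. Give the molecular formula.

mol C = 5.10 g CO₂ ÷ 44.009 g/mol = 0.1159 mol
mol H = 2 × 0.870 g H₂O ÷ 18.015 g/mol = 0.09659 mol
Divide by the smallest (0.09659 mol): C 1.200, H 1.000
Multiplying each by 5 gives whole numbers: C 6.00, H 5.00
Empirical formula: C6H5
Empirical-formula mass = 77.11 g/mol; 308 ÷ 77.11 ≈ 4, so the molecular formula is C24H20.

C24H20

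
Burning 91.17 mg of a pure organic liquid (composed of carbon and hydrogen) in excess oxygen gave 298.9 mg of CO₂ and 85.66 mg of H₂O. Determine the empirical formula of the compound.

C5H7

mol C = 0.2989 g CO₂ ÷ 44.009 g/mol = 0.0067918 mol
mol H = 2 × 0.08566 g H₂O ÷ 18.015 g/mol = 0.0095099 mol
Divide by the smallest (0.0067918 mol): C 1.000, H 1.400
Multiplying each by 5 gives whole numbers: C 5.00, H 7.00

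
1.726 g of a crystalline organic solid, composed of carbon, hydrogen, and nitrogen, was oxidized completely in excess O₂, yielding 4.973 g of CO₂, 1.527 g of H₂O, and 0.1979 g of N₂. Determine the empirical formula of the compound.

C8H12N

mol C = 4.973 g CO₂ ÷ 44.009 g/mol = 0.11300 mol
mol H = 2 × 1.527 g H₂O ÷ 18.015 g/mol = 0.16953 mol
mol N = 2 × 0.1979 g N₂ ÷ 28.014 g/mol = 0.014129 mol
Divide by the smallest (0.014129 mol): C 7.998, H 11.999, N 1.000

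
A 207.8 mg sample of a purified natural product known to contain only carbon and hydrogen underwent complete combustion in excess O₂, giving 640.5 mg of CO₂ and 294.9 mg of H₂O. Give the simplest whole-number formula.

C4H9

mol C = 0.6405 g CO₂ ÷ 44.009 g/mol = 0.014554 mol
mol H = 2 × 0.2949 g H₂O ÷ 18.015 g/mol = 0.032739 mol
Divide by the smallest (0.014554 mol): C 1.000, H 2.250
Multiplying each by 4 gives whole numbers: C 4.00, H 9.00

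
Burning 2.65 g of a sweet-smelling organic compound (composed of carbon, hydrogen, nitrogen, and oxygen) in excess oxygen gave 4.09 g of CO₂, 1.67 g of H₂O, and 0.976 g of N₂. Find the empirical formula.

C4H8N3O

mol C = 4.09 g CO₂ ÷ 44.009 g/mol = 0.09294 mol
mol H = 2 × 1.67 g H₂O ÷ 18.015 g/mol = 0.1854 mol
mol N = 2 × 0.976 g N₂ ÷ 28.014 g/mol = 0.06968 mol
mass O = 2.65 − (1.116 + 0.1869 + 0.9760) = 0.3709 g → mol O = 0.3709 ÷ 15.999 = 0.02318 mol
Divide by the smallest (0.02318 mol): C 4.009, H 7.998, N 3.006, O 1.000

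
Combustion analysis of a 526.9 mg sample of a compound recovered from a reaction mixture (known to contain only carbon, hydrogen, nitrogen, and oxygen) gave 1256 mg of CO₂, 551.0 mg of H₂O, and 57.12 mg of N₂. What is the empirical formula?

C7H15NO

mol C = 1.256 g CO₂ ÷ 44.009 g/mol = 0.028540 mol
mol H = 2 × 0.5510 g H₂O ÷ 18.015 g/mol = 0.061171 mol
mol N = 2 × 0.05712 g N₂ ÷ 28.014 g/mol = 0.0040780 mol
mass O = 0.5269 − (0.34279 + 0.061661 + 0.057120) = 0.065330 g → mol O = 0.065330 ÷ 15.999 = 0.0040834 mol
Divide by the smallest (0.0040780 mol): C 6.999, H 15.000, N 1.000, O 1.001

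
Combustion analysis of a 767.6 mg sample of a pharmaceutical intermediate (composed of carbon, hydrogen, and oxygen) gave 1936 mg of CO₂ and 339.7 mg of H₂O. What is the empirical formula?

C7H6O2

mol C = 1.936 g CO₂ ÷ 44.009 g/mol = 0.043991 mol
mol H = 2 × 0.3397 g H₂O ÷ 18.015 g/mol = 0.037713 mol
mass O = 0.7676 − (0.52838 + 0.038015) = 0.20121 g → mol O = 0.20121 ÷ 15.999 = 0.012576 mol
Divide by the smallest (0.012576 mol): C 3.498, H 2.999, O 1.000
Multiplying each by 2 gives whole numbers: C 7.00, H 6.00, O 2.00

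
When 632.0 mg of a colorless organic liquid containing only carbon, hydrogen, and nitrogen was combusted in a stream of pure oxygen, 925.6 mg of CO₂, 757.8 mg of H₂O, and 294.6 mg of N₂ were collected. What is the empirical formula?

CH4N

mol C = 0.9256 g CO₂ ÷ 44.009 g/mol = 0.021032 mol
mol H = 2 × 0.7578 g H₂O ÷ 18.015 g/mol = 0.084130 mol
mol N = 2 × 0.2946 g N₂ ÷ 28.014 g/mol = 0.021032 mol
Divide by the smallest (0.021032 mol): C 1.000, H 4.000, N 1.000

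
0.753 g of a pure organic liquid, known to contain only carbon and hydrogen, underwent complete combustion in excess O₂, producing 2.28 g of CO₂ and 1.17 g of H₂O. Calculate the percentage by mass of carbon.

mol C = 2.28 g CO₂ ÷ 44.009 g/mol = 0.05181 mol
mol H = 2 × 1.17 g H₂O ÷ 18.015 g/mol = 0.1299 mol
mass % C = 0.6223 g ÷ 0.753 g × 100%

82.6%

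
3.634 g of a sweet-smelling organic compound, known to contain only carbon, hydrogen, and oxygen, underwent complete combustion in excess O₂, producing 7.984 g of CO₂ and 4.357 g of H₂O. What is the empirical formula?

mol C = 7.984 g CO₂ ÷ 44.009 g/mol = 0.18142 mol
mol H = 2 × 4.357 g H₂O ÷ 18.015 g/mol = 0.48371 mol
mass O = 3.634 − (2.1790 + 0.48758) = 0.96742 g → mol O = 0.96742 ÷ 15.999 = 0.060467 mol
Divide by the smallest (0.060467 mol): C 3.000, H 7.999, O 1.000

C3H8O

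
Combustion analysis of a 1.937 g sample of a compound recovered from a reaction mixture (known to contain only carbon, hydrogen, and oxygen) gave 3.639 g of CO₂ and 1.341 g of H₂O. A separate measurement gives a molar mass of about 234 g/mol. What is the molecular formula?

mol C = 3.639 g CO₂ ÷ 44.009 g/mol = 0.082688 mol
mol H = 2 × 1.341 g H₂O ÷ 18.015 g/mol = 0.14888 mol
mass O = 1.937 − (0.99316 + 0.15007) = 0.79377 g → mol O = 0.79377 ÷ 15.999 = 0.049614 mol
Divide by the smallest (0.049614 mol): C 1.667, H 3.001, O 1.000
Multiplying each by 3 gives whole numbers: C 5.00, H 9.00, O 3.00
Empirical formula: C5H9O3
Empirical-formula mass = 117.12 g/mol; 234 ÷ 117.12 ≈ 2, so the molecular formula is C10H18O6.

C10H18O6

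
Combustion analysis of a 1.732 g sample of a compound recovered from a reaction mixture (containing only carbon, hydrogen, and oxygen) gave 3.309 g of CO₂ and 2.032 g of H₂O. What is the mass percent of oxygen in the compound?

34.73%

mol C = 3.309 g CO₂ ÷ 44.009 g/mol = 0.075189 mol
mol H = 2 × 2.032 g H₂O ÷ 18.015 g/mol = 0.22559 mol
mass O = 1.732 − (0.90310 + 0.22739) = 0.60151 g → mol O = 0.60151 ÷ 15.999 = 0.037597 mol
mass % O = 0.60151 g ÷ 1.732 g × 100%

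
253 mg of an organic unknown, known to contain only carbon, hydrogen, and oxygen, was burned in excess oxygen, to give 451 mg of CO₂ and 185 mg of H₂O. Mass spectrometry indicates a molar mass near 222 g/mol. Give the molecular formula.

mol C = 0.451 g CO₂ ÷ 44.009 g/mol = 0.01025 mol
mol H = 2 × 0.185 g H₂O ÷ 18.015 g/mol = 0.02054 mol
mass O = 0.253 − (0.1231 + 0.02070) = 0.1092 g → mol O = 0.1092 ÷ 15.999 = 0.006826 mol
Divide by the smallest (0.006826 mol): C 1.501, H 3.009, O 1.000
Multiplying each by 2 gives whole numbers: C 3.00, H 6.02, O 2.00
Empirical formula: C3H6O2
Empirical-formula mass = 74.08 g/mol; 222 ÷ 74.08 ≈ 3, so the molecular formula is C9H18O6.

C9H18O6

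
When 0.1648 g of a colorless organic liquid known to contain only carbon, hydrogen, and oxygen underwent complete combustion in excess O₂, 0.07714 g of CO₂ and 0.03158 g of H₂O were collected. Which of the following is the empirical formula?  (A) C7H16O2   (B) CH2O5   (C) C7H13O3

mol C = 0.07714 g CO₂ ÷ 44.009 g/mol = 0.0017528 mol
mol H = 2 × 0.03158 g H₂O ÷ 18.015 g/mol = 0.0035060 mol
mass O = 0.1648 − (0.021053 + 0.0035340) = 0.14021 g → mol O = 0.14021 ÷ 15.999 = 0.0087638 mol
Divide by the smallest (0.0017528 mol): C 1.000, H 2.000, O 5.000

(B) CH2O5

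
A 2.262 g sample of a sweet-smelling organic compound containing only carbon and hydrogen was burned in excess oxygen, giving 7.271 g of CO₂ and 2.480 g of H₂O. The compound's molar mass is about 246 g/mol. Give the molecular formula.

mol C = 7.271 g CO₂ ÷ 44.009 g/mol = 0.16522 mol
mol H = 2 × 2.480 g H₂O ÷ 18.015 g/mol = 0.27533 mol
Divide by the smallest (0.16522 mol): C 1.000, H 1.666
Multiplying each by 3 gives whole numbers: C 3.00, H 5.00
Empirical formula: C3H5
Empirical-formula mass = 41.07 g/mol; 246 ÷ 41.07 ≈ 6, so the molecular formula is C18H30.

C18H30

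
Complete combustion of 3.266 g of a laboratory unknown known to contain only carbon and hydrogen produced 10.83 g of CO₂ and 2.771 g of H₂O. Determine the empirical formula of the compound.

C4H5

mol C = 10.83 g CO₂ ÷ 44.009 g/mol = 0.24609 mol
mol H = 2 × 2.771 g H₂O ÷ 18.015 g/mol = 0.30763 mol
Divide by the smallest (0.24609 mol): C 1.000, H 1.250
Multiplying each by 4 gives whole numbers: C 4.00, H 5.00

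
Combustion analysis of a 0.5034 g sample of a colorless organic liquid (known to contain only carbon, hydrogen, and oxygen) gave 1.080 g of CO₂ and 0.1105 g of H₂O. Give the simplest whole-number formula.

mol C = 1.080 g CO₂ ÷ 44.009 g/mol = 0.024540 mol
mol H = 2 × 0.1105 g H₂O ÷ 18.015 g/mol = 0.012268 mol
mass O = 0.5034 − (0.29476 + 0.012366) = 0.19628 g → mol O = 0.19628 ÷ 15.999 = 0.012268 mol
Divide by the smallest (0.012268 mol): C 2.000, H 1.000, O 1.000

C2HO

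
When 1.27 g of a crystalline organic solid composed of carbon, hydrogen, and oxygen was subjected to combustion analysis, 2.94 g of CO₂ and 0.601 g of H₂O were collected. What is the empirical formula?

C8H8O3

mol C = 2.94 g CO₂ ÷ 44.009 g/mol = 0.06680 mol
mol H = 2 × 0.601 g H₂O ÷ 18.015 g/mol = 0.06672 mol
mass O = 1.27 − (0.8024 + 0.06726) = 0.4004 g → mol O = 0.4004 ÷ 15.999 = 0.02502 mol
Divide by the smallest (0.02502 mol): C 2.670, H 2.666, O 1.000
Multiplying each by 3 gives whole numbers: C 8.01, H 8.00, O 3.00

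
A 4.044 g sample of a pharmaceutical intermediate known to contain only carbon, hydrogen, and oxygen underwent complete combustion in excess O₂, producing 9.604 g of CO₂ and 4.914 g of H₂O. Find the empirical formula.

mol C = 9.604 g CO₂ ÷ 44.009 g/mol = 0.21823 mol
mol H = 2 × 4.914 g H₂O ÷ 18.015 g/mol = 0.54555 mol
mass O = 4.044 − (2.6211 + 0.54991) = 0.87295 g → mol O = 0.87295 ÷ 15.999 = 0.054563 mol
Divide by the smallest (0.054563 mol): C 4.000, H 9.998, O 1.000

C4H10O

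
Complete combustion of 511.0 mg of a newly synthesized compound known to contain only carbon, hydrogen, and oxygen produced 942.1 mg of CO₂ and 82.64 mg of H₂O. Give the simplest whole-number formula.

C7H3O5

mol C = 0.9421 g CO₂ ÷ 44.009 g/mol = 0.021407 mol
mol H = 2 × 0.08264 g H₂O ÷ 18.015 g/mol = 0.0091746 mol
mass O = 0.5110 − (0.25712 + 0.0092480) = 0.24463 g → mol O = 0.24463 ÷ 15.999 = 0.015291 mol
Divide by the smallest (0.0091746 mol): C 2.333, H 1.000, O 1.667
Multiplying each by 3 gives whole numbers: C 7.00, H 3.00, O 5.00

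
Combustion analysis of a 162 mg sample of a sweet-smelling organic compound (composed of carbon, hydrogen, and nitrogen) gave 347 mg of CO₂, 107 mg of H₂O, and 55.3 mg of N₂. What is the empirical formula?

mol C = 0.347 g CO₂ ÷ 44.009 g/mol = 0.007885 mol
mol H = 2 × 0.107 g H₂O ÷ 18.015 g/mol = 0.01188 mol
mol N = 2 × 0.0553 g N₂ ÷ 28.014 g/mol = 0.003948 mol
Divide by the smallest (0.003948 mol): C 1.997, H 3.009, N 1.000

C2H3N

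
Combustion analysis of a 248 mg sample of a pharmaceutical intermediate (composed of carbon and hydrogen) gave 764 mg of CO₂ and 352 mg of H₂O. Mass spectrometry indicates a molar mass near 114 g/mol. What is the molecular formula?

C8H18

mol C = 0.764 g CO₂ ÷ 44.009 g/mol = 0.01736 mol
mol H = 2 × 0.352 g H₂O ÷ 18.015 g/mol = 0.03908 mol
Divide by the smallest (0.01736 mol): C 1.000, H 2.251
Multiplying each by 4 gives whole numbers: C 4.00, H 9.00
Empirical formula: C4H9
Empirical-formula mass = 57.12 g/mol; 114 ÷ 57.12 ≈ 2, so the molecular formula is C8H18.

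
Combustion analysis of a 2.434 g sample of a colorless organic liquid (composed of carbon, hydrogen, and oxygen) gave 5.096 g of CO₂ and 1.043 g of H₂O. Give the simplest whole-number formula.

mol C = 5.096 g CO₂ ÷ 44.009 g/mol = 0.11579 mol
mol H = 2 × 1.043 g H₂O ÷ 18.015 g/mol = 0.11579 mol
mass O = 2.434 − (1.3908 + 0.11672) = 0.92647 g → mol O = 0.92647 ÷ 15.999 = 0.057908 mol
Divide by the smallest (0.057908 mol): C 2.000, H 2.000, O 1.000

C2H2O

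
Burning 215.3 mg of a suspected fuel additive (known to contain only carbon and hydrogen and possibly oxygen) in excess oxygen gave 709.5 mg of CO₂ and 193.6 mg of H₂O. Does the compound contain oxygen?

no

mol C = 0.7095 g CO₂ ÷ 44.009 g/mol = 0.016122 mol
mol H = 2 × 0.1936 g H₂O ÷ 18.015 g/mol = 0.021493 mol
C and H together account for 0.21530 g — essentially the entire 0.2153 g sample — so the compound contains no oxygen.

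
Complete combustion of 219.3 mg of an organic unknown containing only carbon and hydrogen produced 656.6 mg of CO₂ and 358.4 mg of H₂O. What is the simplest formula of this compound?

C3H8

mol C = 0.6566 g CO₂ ÷ 44.009 g/mol = 0.014920 mol
mol H = 2 × 0.3584 g H₂O ÷ 18.015 g/mol = 0.039789 mol
Divide by the smallest (0.014920 mol): C 1.000, H 2.667
Multiplying each by 3 gives whole numbers: C 3.00, H 8.00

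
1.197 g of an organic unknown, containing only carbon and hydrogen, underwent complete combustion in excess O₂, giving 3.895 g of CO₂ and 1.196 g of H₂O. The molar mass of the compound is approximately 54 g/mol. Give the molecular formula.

mol C = 3.895 g CO₂ ÷ 44.009 g/mol = 0.088505 mol
mol H = 2 × 1.196 g H₂O ÷ 18.015 g/mol = 0.13278 mol
Divide by the smallest (0.088505 mol): C 1.000, H 1.500
Multiplying each by 2 gives whole numbers: C 2.00, H 3.00
Empirical formula: C2H3
Empirical-formula mass = 27.05 g/mol; 54 ÷ 27.05 ≈ 2, so the molecular formula is C4H6.

C4H6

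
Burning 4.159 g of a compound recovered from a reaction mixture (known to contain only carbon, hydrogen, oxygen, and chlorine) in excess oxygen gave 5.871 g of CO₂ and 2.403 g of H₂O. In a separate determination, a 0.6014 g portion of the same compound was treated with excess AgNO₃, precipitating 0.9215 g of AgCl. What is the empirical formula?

C3H6ClO

mol C = 5.871 g CO₂ ÷ 44.009 g/mol = 0.13340 mol
mol H = 2 × 2.403 g H₂O ÷ 18.015 g/mol = 0.26678 mol
From the AgCl data: mol Cl per gram of compound = (0.9215 ÷ 143.318) ÷ 0.6014 = 0.010691 mol/g, so in the 4.159 g combustion sample mol Cl = 0.044465 mol
mass O = 4.159 − (1.6023 + 0.26891 + 1.5763) = 0.71148 g → mol O = 0.71148 ÷ 15.999 = 0.044470 mol
Divide by the smallest (0.044465 mol): C 3.000, H 6.000, Cl 1.000, O 1.000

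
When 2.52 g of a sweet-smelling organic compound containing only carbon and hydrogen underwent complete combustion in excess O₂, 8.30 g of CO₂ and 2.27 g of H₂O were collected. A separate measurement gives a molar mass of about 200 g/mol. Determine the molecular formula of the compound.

mol C = 8.30 g CO₂ ÷ 44.009 g/mol = 0.1886 mol
mol H = 2 × 2.27 g H₂O ÷ 18.015 g/mol = 0.2520 mol
Divide by the smallest (0.1886 mol): C 1.000, H 1.336
Multiplying each by 3 gives whole numbers: C 3.00, H 4.01
Empirical formula: C3H4
Empirical-formula mass = 40.06 g/mol; 200 ÷ 40.06 ≈ 5, so the molecular formula is C15H20.

C15H20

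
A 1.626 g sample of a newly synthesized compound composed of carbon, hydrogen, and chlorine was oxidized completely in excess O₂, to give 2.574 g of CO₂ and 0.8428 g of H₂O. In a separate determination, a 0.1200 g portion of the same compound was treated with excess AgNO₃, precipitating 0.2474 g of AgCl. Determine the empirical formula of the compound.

C5H8Cl2

mol C = 2.574 g CO₂ ÷ 44.009 g/mol = 0.058488 mol
mol H = 2 × 0.8428 g H₂O ÷ 18.015 g/mol = 0.093566 mol
From the AgCl data: mol Cl per gram of compound = (0.2474 ÷ 143.318) ÷ 0.1200 = 0.014385 mol/g, so in the 1.626 g combustion sample mol Cl = 0.023390 mol
Divide by the smallest (0.023390 mol): C 2.501, H 4.000, Cl 1.000
Multiplying each by 2 gives whole numbers: C 5.00, H 8.00, Cl 2.00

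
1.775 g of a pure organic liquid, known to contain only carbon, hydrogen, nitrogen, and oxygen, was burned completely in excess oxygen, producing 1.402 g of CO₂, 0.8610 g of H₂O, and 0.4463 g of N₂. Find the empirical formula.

mol C = 1.402 g CO₂ ÷ 44.009 g/mol = 0.031857 mol
mol H = 2 × 0.8610 g H₂O ÷ 18.015 g/mol = 0.095587 mol
mol N = 2 × 0.4463 g N₂ ÷ 28.014 g/mol = 0.031863 mol
mass O = 1.775 − (0.38264 + 0.096352 + 0.44630) = 0.84971 g → mol O = 0.84971 ÷ 15.999 = 0.053110 mol
Divide by the smallest (0.031857 mol): C 1.000, H 3.000, N 1.000, O 1.667
Multiplying each by 3 gives whole numbers: C 3.00, H 9.00, N 3.00, O 5.00

C3H9N3O5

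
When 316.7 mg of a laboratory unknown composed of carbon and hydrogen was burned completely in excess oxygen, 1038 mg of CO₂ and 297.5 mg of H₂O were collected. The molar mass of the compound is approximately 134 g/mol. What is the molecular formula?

mol C = 1.038 g CO₂ ÷ 44.009 g/mol = 0.023586 mol
mol H = 2 × 0.2975 g H₂O ÷ 18.015 g/mol = 0.033028 mol
Divide by the smallest (0.023586 mol): C 1.000, H 1.400
Multiplying each by 5 gives whole numbers: C 5.00, H 7.00
Empirical formula: C5H7
Empirical-formula mass = 67.11 g/mol; 134 ÷ 67.11 ≈ 2, so the molecular formula is C10H14.

C10H14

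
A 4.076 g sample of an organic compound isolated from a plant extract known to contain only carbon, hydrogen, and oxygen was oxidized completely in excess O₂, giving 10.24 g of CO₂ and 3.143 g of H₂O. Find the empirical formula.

C4H6O

mol C = 10.24 g CO₂ ÷ 44.009 g/mol = 0.23268 mol
mol H = 2 × 3.143 g H₂O ÷ 18.015 g/mol = 0.34893 mol
mass O = 4.076 − (2.7947 + 0.35172) = 0.92956 g → mol O = 0.92956 ÷ 15.999 = 0.058101 mol
Divide by the smallest (0.058101 mol): C 4.005, H 6.006, O 1.000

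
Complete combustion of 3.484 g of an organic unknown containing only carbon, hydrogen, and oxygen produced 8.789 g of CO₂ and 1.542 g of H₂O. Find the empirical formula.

mol C = 8.789 g CO₂ ÷ 44.009 g/mol = 0.19971 mol
mol H = 2 × 1.542 g H₂O ÷ 18.015 g/mol = 0.17119 mol
mass O = 3.484 − (2.3987 + 0.17256) = 0.91273 g → mol O = 0.91273 ÷ 15.999 = 0.057049 mol
Divide by the smallest (0.057049 mol): C 3.501, H 3.001, O 1.000
Multiplying each by 2 gives whole numbers: C 7.00, H 6.00, O 2.00

C7H6O2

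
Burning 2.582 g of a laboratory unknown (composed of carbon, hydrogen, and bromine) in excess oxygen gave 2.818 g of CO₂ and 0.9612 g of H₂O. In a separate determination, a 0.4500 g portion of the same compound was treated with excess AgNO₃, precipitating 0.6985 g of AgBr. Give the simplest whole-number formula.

mol C = 2.818 g CO₂ ÷ 44.009 g/mol = 0.064032 mol
mol H = 2 × 0.9612 g H₂O ÷ 18.015 g/mol = 0.10671 mol
From the AgBr data: mol Br per gram of compound = (0.6985 ÷ 187.772) ÷ 0.4500 = 0.0082665 mol/g, so in the 2.582 g combustion sample mol Br = 0.021344 mol
Divide by the smallest (0.021344 mol): C 3.000, H 5.000, Br 1.000

C3H5Br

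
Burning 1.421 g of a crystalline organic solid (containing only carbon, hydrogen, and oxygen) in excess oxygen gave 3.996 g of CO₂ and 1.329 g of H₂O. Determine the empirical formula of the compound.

C8H13O

mol C = 3.996 g CO₂ ÷ 44.009 g/mol = 0.090800 mol
mol H = 2 × 1.329 g H₂O ÷ 18.015 g/mol = 0.14754 mol
mass O = 1.421 − (1.0906 + 0.14872) = 0.18168 g → mol O = 0.18168 ÷ 15.999 = 0.011356 mol
Divide by the smallest (0.011356 mol): C 7.996, H 12.993, O 1.000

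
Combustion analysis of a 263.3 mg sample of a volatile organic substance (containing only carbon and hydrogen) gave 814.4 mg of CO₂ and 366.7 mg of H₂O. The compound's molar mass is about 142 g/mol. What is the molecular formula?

C10H22

mol C = 0.8144 g CO₂ ÷ 44.009 g/mol = 0.018505 mol
mol H = 2 × 0.3667 g H₂O ÷ 18.015 g/mol = 0.040711 mol
Divide by the smallest (0.018505 mol): C 1.000, H 2.200
Multiplying each by 5 gives whole numbers: C 5.00, H 11.00
Empirical formula: C5H11
Empirical-formula mass = 71.14 g/mol; 142 ÷ 71.14 ≈ 2, so the molecular formula is C10H22.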